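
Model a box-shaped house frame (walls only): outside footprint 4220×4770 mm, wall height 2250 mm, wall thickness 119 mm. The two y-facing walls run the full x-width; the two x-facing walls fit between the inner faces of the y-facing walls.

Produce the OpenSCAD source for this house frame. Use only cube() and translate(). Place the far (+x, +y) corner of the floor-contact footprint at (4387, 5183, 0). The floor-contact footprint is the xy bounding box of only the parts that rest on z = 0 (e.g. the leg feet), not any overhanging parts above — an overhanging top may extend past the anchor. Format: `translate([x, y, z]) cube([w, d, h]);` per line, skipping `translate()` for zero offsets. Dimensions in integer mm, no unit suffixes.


translate([167, 413, 0]) cube([4220, 119, 2250]);
translate([167, 5064, 0]) cube([4220, 119, 2250]);
translate([167, 532, 0]) cube([119, 4532, 2250]);
translate([4268, 532, 0]) cube([119, 4532, 2250]);


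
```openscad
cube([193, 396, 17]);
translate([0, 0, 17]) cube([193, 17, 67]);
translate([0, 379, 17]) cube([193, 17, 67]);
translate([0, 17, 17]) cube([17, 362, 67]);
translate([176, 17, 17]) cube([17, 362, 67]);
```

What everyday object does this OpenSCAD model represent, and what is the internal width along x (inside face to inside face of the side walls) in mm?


An open box. The internal width is 159 mm.

A 193×396 base slab with four walls standing on it — an open box. The base is 193 mm wide and the walls are 17 mm thick, so the internal width is 193 − 2 × 17 = 159 mm.


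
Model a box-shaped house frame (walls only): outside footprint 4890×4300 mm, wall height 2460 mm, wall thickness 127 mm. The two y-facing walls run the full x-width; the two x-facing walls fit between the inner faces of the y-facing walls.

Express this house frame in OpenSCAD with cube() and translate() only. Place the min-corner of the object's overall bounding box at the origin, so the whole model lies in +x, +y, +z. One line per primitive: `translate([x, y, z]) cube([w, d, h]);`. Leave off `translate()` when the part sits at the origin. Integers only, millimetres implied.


cube([4890, 127, 2460]);
translate([0, 4173, 0]) cube([4890, 127, 2460]);
translate([0, 127, 0]) cube([127, 4046, 2460]);
translate([4763, 127, 0]) cube([127, 4046, 2460]);


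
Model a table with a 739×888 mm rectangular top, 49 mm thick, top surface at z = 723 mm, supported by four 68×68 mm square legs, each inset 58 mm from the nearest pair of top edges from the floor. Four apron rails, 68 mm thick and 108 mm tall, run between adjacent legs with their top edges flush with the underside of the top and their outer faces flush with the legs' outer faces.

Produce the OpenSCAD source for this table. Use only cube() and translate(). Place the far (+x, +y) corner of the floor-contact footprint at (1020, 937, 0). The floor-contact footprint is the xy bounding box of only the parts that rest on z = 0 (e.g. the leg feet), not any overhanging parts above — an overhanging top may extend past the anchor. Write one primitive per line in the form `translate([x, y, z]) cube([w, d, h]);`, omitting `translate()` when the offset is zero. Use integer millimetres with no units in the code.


translate([339, 107, 674]) cube([739, 888, 49]);
translate([397, 165, 0]) cube([68, 68, 674]);
translate([952, 165, 0]) cube([68, 68, 674]);
translate([397, 869, 0]) cube([68, 68, 674]);
translate([952, 869, 0]) cube([68, 68, 674]);
translate([465, 165, 566]) cube([487, 68, 108]);
translate([465, 869, 566]) cube([487, 68, 108]);
translate([397, 233, 566]) cube([68, 636, 108]);
translate([952, 233, 566]) cube([68, 636, 108]);


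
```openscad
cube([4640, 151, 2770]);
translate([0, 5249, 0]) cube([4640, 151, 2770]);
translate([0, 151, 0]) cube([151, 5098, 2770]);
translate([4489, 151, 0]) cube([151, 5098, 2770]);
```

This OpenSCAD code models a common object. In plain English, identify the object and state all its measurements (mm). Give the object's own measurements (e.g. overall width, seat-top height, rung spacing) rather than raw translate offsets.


The wall frame of a small rectangular building: four walls, each 2770 mm tall and 151 mm thick, enclosing a footprint 4640 mm (x) by 5400 mm (y) outside-to-outside, with no floor or roof. The front and back walls (the −y and +y sides) span the full width; the two side walls fit between them.


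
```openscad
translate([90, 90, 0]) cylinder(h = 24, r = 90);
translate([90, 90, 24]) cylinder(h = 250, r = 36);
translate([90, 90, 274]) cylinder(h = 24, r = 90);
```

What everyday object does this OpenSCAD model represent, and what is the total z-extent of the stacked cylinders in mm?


A spool. The overall height is 298 mm.

Three coaxial cylinders, large–small–large — a spool. Two 24 mm flanges and a 250 mm core give 24 + 250 + 24 = 298 mm.


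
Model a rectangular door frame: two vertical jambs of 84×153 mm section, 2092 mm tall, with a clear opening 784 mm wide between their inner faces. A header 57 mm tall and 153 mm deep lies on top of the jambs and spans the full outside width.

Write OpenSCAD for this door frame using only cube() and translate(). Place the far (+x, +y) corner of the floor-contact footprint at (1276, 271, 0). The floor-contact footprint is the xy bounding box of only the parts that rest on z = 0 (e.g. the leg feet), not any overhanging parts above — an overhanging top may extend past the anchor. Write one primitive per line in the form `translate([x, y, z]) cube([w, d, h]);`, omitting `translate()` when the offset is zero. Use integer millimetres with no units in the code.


translate([324, 118, 0]) cube([84, 153, 2092]);
translate([1192, 118, 0]) cube([84, 153, 2092]);
translate([324, 118, 2092]) cube([952, 153, 57]);


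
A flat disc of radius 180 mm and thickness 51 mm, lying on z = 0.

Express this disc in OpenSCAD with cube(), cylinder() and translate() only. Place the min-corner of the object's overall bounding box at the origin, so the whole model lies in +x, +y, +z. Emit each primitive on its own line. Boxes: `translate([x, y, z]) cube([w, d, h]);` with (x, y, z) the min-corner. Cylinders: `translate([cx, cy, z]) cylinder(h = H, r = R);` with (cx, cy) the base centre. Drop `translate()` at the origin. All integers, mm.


translate([180, 180, 0]) cylinder(h = 51, r = 180);


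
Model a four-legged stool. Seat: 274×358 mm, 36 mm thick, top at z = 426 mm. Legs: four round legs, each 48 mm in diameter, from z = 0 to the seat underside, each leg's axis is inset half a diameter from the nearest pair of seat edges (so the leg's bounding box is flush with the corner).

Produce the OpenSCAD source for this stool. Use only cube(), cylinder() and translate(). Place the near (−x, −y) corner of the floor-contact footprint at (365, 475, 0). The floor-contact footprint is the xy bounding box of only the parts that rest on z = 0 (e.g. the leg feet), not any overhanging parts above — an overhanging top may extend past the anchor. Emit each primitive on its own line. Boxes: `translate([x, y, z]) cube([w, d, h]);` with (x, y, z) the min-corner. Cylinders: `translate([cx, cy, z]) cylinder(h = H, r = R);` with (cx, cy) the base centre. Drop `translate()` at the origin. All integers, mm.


// leg_h = 426 - 36 = 390
translate([365, 475, 390]) cube([274, 358, 36]);
translate([389, 499, 0]) cylinder(h = 390, r = 24);
translate([615, 499, 0]) cylinder(h = 390, r = 24);
translate([389, 809, 0]) cylinder(h = 390, r = 24);
translate([615, 809, 0]) cylinder(h = 390, r = 24);


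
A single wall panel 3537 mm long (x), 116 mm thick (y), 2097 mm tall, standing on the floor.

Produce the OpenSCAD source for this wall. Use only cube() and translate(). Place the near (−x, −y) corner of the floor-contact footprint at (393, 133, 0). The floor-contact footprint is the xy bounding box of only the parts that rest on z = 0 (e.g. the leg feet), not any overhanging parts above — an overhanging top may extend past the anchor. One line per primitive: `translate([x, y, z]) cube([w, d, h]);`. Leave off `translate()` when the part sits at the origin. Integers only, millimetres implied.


translate([393, 133, 0]) cube([3537, 116, 2097]);


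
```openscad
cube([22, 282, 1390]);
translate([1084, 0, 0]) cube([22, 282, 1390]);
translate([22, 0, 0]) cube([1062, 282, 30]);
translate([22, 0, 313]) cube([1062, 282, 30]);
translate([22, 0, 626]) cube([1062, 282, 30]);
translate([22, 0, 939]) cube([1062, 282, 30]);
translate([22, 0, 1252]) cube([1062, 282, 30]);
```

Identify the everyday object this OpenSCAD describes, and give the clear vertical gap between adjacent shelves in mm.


A bookshelf. The clear shelf gap is 283 mm.

Two tall side panels with 5 horizontal boards between them — a bookshelf. The first two shelf undersides are at z = 0 and z = 313; with shelf thickness 30, the clear gap is 313 − 0 − 30 = 283 mm.


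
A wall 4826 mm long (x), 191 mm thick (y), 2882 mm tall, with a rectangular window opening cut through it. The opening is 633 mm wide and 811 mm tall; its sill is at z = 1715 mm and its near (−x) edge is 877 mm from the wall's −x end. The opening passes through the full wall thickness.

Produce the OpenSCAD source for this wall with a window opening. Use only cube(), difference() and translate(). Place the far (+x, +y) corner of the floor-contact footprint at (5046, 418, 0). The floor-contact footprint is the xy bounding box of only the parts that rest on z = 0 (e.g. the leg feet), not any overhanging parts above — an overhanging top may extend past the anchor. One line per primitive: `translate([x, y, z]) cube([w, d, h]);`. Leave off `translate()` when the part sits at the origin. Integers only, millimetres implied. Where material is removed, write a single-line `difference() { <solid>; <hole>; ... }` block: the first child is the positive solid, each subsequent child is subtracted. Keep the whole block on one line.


difference() { translate([220, 227, 0]) cube([4826, 191, 2882]); translate([1097, 227, 1715]) cube([633, 191, 811]); }


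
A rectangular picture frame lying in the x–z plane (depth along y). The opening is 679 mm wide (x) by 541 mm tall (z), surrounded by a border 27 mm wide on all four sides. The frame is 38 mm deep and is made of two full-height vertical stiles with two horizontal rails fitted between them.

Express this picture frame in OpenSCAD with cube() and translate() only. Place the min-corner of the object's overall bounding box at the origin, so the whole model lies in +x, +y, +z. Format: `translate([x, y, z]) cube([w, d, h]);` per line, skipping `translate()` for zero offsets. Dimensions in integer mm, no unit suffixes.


cube([27, 38, 595]);
translate([706, 0, 0]) cube([27, 38, 595]);
translate([27, 0, 0]) cube([679, 38, 27]);
translate([27, 0, 568]) cube([679, 38, 27]);


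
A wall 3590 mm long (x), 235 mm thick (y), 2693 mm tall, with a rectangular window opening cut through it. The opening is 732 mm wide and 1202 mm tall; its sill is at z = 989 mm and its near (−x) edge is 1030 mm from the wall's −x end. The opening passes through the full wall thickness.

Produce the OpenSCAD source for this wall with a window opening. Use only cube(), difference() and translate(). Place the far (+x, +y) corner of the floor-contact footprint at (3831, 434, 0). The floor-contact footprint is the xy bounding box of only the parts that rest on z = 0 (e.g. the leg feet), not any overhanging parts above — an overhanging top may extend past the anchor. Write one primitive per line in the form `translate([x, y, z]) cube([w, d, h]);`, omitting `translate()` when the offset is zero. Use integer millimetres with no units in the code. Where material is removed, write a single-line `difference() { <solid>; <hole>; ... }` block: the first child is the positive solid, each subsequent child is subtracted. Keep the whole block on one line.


difference() { translate([241, 199, 0]) cube([3590, 235, 2693]); translate([1271, 199, 989]) cube([732, 235, 1202]); }


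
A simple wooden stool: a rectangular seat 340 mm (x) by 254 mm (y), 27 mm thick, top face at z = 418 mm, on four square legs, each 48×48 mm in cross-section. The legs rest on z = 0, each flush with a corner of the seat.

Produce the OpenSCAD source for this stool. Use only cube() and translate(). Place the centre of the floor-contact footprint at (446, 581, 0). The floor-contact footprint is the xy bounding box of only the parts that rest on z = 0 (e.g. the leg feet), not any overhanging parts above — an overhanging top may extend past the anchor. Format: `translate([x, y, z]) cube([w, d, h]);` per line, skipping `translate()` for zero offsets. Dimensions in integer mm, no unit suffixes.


translate([276, 454, 391]) cube([340, 254, 27]);
translate([276, 454, 0]) cube([48, 48, 391]);
translate([568, 454, 0]) cube([48, 48, 391]);
translate([276, 660, 0]) cube([48, 48, 391]);
translate([568, 660, 0]) cube([48, 48, 391]);


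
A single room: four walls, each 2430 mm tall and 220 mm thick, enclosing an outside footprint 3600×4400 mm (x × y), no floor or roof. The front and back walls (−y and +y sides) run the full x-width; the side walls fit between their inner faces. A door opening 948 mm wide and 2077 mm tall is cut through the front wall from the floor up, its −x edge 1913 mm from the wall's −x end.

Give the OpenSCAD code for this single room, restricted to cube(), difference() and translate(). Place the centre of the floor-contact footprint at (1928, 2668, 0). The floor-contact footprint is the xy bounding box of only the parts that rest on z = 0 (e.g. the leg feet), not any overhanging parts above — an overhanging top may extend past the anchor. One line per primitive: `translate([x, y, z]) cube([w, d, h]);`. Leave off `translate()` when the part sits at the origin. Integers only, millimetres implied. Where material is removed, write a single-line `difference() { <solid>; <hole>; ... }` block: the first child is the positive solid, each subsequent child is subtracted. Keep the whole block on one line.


difference() { translate([128, 468, 0]) cube([3600, 220, 2430]); translate([2041, 468, 0]) cube([948, 220, 2077]); }
translate([128, 4648, 0]) cube([3600, 220, 2430]);
translate([128, 688, 0]) cube([220, 3960, 2430]);
translate([3508, 688, 0]) cube([220, 3960, 2430]);


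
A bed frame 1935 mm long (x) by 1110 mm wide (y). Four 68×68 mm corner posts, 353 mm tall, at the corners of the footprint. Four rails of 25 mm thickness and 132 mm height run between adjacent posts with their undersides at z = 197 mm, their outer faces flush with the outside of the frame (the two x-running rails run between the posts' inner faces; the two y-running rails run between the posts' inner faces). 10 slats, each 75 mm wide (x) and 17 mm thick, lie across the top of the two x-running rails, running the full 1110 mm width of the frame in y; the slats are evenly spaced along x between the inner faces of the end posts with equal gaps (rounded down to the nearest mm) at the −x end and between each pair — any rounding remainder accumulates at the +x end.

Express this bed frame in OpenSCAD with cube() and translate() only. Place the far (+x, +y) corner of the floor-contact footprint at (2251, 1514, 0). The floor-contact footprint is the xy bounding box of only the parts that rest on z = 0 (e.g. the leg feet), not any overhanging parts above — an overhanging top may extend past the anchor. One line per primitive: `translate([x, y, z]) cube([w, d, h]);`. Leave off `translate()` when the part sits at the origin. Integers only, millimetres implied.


translate([316, 404, 0]) cube([68, 68, 353]);
translate([316, 1446, 0]) cube([68, 68, 353]);
translate([2183, 404, 0]) cube([68, 68, 353]);
translate([2183, 1446, 0]) cube([68, 68, 353]);
translate([384, 404, 197]) cube([1799, 25, 132]);
translate([384, 1489, 197]) cube([1799, 25, 132]);
translate([316, 472, 197]) cube([25, 974, 132]);
translate([2226, 472, 197]) cube([25, 974, 132]);
translate([479, 404, 329]) cube([75, 1110, 17]);
translate([649, 404, 329]) cube([75, 1110, 17]);
translate([819, 404, 329]) cube([75, 1110, 17]);
translate([989, 404, 329]) cube([75, 1110, 17]);
translate([1159, 404, 329]) cube([75, 1110, 17]);
translate([1329, 404, 329]) cube([75, 1110, 17]);
translate([1499, 404, 329]) cube([75, 1110, 17]);
translate([1669, 404, 329]) cube([75, 1110, 17]);
translate([1839, 404, 329]) cube([75, 1110, 17]);
translate([2009, 404, 329]) cube([75, 1110, 17]);


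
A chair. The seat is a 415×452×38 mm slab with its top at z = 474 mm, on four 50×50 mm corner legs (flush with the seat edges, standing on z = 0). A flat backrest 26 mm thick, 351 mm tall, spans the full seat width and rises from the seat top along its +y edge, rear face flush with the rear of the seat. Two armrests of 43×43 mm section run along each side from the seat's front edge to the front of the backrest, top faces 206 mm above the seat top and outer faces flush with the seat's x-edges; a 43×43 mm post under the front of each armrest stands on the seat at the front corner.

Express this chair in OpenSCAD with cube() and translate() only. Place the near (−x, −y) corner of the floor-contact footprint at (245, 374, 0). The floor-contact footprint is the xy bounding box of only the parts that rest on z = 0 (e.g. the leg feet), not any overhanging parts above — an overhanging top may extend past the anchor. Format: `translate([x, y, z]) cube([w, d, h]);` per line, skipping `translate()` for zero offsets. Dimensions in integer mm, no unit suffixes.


// leg_h = 474 - 38 = 436
// arm post h = 206 - 43 = 163
translate([245, 374, 436]) cube([415, 452, 38]);
translate([245, 374, 0]) cube([50, 50, 436]);
translate([610, 374, 0]) cube([50, 50, 436]);
translate([245, 776, 0]) cube([50, 50, 436]);
translate([610, 776, 0]) cube([50, 50, 436]);
translate([245, 800, 474]) cube([415, 26, 351]);
translate([245, 374, 637]) cube([43, 426, 43]);
translate([617, 374, 637]) cube([43, 426, 43]);
translate([245, 374, 474]) cube([43, 43, 163]);
translate([617, 374, 474]) cube([43, 43, 163]);


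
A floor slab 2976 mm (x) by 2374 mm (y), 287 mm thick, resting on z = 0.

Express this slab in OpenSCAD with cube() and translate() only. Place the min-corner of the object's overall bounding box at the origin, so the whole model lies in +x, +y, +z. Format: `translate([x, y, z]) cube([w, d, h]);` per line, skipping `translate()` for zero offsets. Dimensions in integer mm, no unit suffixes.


cube([2976, 2374, 287]);


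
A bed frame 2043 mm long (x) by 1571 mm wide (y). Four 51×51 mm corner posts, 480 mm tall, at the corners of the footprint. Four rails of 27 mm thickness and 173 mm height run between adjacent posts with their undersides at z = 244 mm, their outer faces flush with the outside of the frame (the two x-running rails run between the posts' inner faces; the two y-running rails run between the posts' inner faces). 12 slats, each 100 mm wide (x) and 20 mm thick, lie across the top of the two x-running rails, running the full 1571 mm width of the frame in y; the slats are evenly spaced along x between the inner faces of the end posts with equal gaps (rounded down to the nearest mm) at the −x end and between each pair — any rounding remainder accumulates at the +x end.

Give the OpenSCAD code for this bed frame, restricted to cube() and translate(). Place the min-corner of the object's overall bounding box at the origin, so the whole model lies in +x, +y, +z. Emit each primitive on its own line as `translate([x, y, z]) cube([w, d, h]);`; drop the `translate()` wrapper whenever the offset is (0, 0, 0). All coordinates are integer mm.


// slat z = rail_z + rail_h = 244 + 173 = 417
// slat gap = ⌊(1941 − 12·100) / 13⌋ = 57
cube([51, 51, 480]);
translate([0, 1520, 0]) cube([51, 51, 480]);
translate([1992, 0, 0]) cube([51, 51, 480]);
translate([1992, 1520, 0]) cube([51, 51, 480]);
translate([51, 0, 244]) cube([1941, 27, 173]);
translate([51, 1544, 244]) cube([1941, 27, 173]);
translate([0, 51, 244]) cube([27, 1469, 173]);
translate([2016, 51, 244]) cube([27, 1469, 173]);
translate([108, 0, 417]) cube([100, 1571, 20]);
translate([265, 0, 417]) cube([100, 1571, 20]);
translate([422, 0, 417]) cube([100, 1571, 20]);
translate([579, 0, 417]) cube([100, 1571, 20]);
translate([736, 0, 417]) cube([100, 1571, 20]);
translate([893, 0, 417]) cube([100, 1571, 20]);
translate([1050, 0, 417]) cube([100, 1571, 20]);
translate([1207, 0, 417]) cube([100, 1571, 20]);
translate([1364, 0, 417]) cube([100, 1571, 20]);
translate([1521, 0, 417]) cube([100, 1571, 20]);
translate([1678, 0, 417]) cube([100, 1571, 20]);
translate([1835, 0, 417]) cube([100, 1571, 20]);


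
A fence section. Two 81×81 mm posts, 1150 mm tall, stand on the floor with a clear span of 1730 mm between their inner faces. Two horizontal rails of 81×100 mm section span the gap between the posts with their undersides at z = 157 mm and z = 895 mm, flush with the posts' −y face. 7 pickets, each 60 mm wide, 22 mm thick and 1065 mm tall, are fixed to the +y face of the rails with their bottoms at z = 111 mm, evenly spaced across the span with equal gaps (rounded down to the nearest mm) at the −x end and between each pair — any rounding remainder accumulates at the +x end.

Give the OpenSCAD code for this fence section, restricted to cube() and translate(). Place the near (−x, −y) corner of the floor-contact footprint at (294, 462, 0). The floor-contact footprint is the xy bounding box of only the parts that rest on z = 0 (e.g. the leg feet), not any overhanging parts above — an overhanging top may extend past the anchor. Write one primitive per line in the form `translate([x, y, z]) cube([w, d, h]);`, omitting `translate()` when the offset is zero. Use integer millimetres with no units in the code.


translate([294, 462, 0]) cube([81, 81, 1150]);
translate([2105, 462, 0]) cube([81, 81, 1150]);
translate([375, 462, 157]) cube([1730, 81, 100]);
translate([375, 462, 895]) cube([1730, 81, 100]);
translate([538, 543, 111]) cube([60, 22, 1065]);
translate([761, 543, 111]) cube([60, 22, 1065]);
translate([984, 543, 111]) cube([60, 22, 1065]);
translate([1207, 543, 111]) cube([60, 22, 1065]);
translate([1430, 543, 111]) cube([60, 22, 1065]);
translate([1653, 543, 111]) cube([60, 22, 1065]);
translate([1876, 543, 111]) cube([60, 22, 1065]);


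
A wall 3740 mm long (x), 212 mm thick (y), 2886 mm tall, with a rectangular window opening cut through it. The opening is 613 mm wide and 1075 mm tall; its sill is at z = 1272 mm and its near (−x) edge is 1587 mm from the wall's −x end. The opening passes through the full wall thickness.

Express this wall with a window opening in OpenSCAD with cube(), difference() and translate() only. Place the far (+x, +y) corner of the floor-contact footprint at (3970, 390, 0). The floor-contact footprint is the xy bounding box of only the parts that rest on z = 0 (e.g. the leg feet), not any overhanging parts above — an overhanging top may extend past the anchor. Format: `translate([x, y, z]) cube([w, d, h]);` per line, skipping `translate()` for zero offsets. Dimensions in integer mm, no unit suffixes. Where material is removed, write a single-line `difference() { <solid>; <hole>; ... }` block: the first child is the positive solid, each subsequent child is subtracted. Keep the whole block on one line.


difference() { translate([230, 178, 0]) cube([3740, 212, 2886]); translate([1817, 178, 1272]) cube([613, 212, 1075]); }


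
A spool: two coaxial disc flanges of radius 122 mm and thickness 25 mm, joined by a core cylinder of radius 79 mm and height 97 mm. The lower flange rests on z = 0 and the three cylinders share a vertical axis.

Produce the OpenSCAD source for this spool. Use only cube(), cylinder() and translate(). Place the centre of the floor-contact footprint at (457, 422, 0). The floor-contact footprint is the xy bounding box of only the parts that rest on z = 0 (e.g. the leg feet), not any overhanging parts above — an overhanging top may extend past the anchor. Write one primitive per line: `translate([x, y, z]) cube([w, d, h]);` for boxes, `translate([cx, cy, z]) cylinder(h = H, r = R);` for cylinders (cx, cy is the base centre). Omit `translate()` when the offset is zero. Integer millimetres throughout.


translate([457, 422, 0]) cylinder(h = 25, r = 122);
translate([457, 422, 25]) cylinder(h = 97, r = 79);
translate([457, 422, 122]) cylinder(h = 25, r = 122);


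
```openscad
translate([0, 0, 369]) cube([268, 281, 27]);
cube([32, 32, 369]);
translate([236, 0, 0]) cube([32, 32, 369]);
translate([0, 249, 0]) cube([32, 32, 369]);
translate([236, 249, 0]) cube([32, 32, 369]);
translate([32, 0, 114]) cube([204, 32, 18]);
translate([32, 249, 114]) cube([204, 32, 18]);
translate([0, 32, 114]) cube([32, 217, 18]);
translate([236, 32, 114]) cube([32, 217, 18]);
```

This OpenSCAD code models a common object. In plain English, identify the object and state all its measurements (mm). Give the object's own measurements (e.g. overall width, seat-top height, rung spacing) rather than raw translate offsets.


A simple wooden stool: a rectangular seat 268 mm (x) by 281 mm (y), 27 mm thick, top face at z = 396 mm, on four square legs, each 32×32 mm in cross-section. The legs rest on z = 0, each flush with a corner of the seat. Four stretchers, 32 mm wide and 18 mm tall, connect adjacent legs with their undersides at z = 114 mm, each running between the inner faces of the legs it joins and aligned with the legs' outer faces on the other axis.


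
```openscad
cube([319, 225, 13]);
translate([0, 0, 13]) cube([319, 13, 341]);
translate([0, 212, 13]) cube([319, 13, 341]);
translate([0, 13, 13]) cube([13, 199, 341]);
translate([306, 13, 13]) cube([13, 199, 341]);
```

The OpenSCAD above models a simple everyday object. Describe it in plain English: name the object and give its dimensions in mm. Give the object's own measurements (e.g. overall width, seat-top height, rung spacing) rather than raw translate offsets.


An open-topped rectangular box: outside dimensions 319×225×354 mm, with a uniform wall and base thickness of 13 mm. The base is a full 319×225 slab on the floor; four walls sit on top of the base. The front and back walls (the −y and +y sides) span the full width; the two side walls fit between them.


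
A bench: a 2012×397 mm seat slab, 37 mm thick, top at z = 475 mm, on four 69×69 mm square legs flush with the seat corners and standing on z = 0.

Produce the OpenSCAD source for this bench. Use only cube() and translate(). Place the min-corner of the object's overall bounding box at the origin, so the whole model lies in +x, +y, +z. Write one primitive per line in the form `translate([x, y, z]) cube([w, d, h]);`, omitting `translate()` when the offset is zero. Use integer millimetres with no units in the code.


translate([0, 0, 438]) cube([2012, 397, 37]);
cube([69, 69, 438]);
translate([0, 328, 0]) cube([69, 69, 438]);
translate([1943, 0, 0]) cube([69, 69, 438]);
translate([1943, 328, 0]) cube([69, 69, 438]);


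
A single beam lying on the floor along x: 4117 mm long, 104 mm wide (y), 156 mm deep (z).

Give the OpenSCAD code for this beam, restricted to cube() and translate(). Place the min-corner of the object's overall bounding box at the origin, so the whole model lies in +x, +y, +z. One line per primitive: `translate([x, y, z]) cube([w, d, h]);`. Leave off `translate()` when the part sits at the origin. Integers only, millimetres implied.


cube([4117, 104, 156]);


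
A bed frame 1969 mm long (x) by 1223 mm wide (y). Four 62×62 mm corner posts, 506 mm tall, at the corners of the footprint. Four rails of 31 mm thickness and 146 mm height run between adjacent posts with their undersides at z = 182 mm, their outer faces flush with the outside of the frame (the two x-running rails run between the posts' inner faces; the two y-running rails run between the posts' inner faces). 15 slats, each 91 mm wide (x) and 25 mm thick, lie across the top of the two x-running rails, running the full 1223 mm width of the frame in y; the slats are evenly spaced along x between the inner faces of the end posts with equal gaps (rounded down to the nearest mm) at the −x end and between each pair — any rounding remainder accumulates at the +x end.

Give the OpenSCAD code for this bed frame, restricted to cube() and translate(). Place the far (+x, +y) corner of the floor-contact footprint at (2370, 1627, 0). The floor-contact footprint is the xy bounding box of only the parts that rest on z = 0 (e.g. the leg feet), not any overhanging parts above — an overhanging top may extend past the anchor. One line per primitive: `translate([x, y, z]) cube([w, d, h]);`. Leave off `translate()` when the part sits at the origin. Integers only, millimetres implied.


translate([401, 404, 0]) cube([62, 62, 506]);
translate([401, 1565, 0]) cube([62, 62, 506]);
translate([2308, 404, 0]) cube([62, 62, 506]);
translate([2308, 1565, 0]) cube([62, 62, 506]);
translate([463, 404, 182]) cube([1845, 31, 146]);
translate([463, 1596, 182]) cube([1845, 31, 146]);
translate([401, 466, 182]) cube([31, 1099, 146]);
translate([2339, 466, 182]) cube([31, 1099, 146]);
translate([493, 404, 328]) cube([91, 1223, 25]);
translate([614, 404, 328]) cube([91, 1223, 25]);
translate([735, 404, 328]) cube([91, 1223, 25]);
translate([856, 404, 328]) cube([91, 1223, 25]);
translate([977, 404, 328]) cube([91, 1223, 25]);
translate([1098, 404, 328]) cube([91, 1223, 25]);
translate([1219, 404, 328]) cube([91, 1223, 25]);
translate([1340, 404, 328]) cube([91, 1223, 25]);
translate([1461, 404, 328]) cube([91, 1223, 25]);
translate([1582, 404, 328]) cube([91, 1223, 25]);
translate([1703, 404, 328]) cube([91, 1223, 25]);
translate([1824, 404, 328]) cube([91, 1223, 25]);
translate([1945, 404, 328]) cube([91, 1223, 25]);
translate([2066, 404, 328]) cube([91, 1223, 25]);
translate([2187, 404, 328]) cube([91, 1223, 25]);


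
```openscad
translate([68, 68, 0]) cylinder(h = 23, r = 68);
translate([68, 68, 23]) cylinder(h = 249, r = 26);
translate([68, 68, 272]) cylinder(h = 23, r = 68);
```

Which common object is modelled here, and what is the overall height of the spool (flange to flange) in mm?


A spool. The overall height is 295 mm.

Three coaxial cylinders, large–small–large — a spool. Two 23 mm flanges and a 249 mm core give 23 + 249 + 23 = 295 mm.


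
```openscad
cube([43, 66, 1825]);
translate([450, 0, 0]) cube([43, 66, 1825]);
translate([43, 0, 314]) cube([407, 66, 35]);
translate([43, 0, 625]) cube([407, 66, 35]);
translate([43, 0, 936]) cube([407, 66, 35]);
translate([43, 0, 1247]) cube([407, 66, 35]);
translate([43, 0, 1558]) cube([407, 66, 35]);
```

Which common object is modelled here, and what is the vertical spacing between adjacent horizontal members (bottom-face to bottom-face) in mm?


A ladder. The rung spacing is 311 mm.

Two tall 43×66 posts with 5 short bars between them — a ladder. Adjacent rungs sit at z = 314 and z = 625, so the spacing is 625 − 314 = 311 mm.


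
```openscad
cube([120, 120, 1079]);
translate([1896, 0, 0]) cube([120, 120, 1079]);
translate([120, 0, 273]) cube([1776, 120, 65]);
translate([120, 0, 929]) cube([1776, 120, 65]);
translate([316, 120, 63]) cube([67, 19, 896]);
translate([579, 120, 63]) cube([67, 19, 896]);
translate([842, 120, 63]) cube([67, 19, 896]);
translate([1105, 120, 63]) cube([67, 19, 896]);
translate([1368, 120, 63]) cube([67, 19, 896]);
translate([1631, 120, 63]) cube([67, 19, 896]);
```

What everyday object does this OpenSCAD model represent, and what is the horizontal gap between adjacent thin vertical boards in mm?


A fence section. The picket gap is 196 mm.

Two posts, two rails, 6 pickets — a fence section. Span 1776 mm holds 6 pickets of 67 mm with 7 equal gaps: ⌊(1776 − 6·67) / 7⌋ = 196 mm.


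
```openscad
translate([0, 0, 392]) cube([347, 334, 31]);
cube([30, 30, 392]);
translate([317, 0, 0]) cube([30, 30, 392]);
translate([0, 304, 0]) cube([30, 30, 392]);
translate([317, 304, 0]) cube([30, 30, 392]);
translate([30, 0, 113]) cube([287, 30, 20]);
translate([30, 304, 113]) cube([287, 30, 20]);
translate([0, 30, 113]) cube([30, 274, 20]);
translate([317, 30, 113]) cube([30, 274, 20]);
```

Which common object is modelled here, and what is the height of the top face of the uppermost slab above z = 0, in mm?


A stool. The seat height is 423 mm.

A 347×334×31 slab at z = 392 on four corner posts — a stool. The seat top is 392 + 31 = 423 mm.


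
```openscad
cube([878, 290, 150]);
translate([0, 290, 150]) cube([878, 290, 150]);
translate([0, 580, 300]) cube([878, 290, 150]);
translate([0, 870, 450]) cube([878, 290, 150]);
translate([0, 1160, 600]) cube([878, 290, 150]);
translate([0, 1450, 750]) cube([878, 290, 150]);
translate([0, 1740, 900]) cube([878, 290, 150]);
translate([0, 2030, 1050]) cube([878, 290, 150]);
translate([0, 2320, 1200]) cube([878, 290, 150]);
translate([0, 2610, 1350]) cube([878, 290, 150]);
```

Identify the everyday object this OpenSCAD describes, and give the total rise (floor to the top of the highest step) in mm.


A staircase. The total rise is 1500 mm.

10 identical blocks, each offset up and back from the previous — a staircase. Each step is 150 mm tall and there are 10 of them, so the total rise is 10 × 150 = 1500 mm.


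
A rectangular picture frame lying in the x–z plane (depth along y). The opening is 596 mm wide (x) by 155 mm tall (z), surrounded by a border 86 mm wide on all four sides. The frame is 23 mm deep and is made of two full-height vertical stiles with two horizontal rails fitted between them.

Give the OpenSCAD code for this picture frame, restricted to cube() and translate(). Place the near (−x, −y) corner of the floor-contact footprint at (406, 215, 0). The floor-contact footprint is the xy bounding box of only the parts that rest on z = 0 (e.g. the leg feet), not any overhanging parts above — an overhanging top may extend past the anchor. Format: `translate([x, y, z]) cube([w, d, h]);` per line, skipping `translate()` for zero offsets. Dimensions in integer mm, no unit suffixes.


translate([406, 215, 0]) cube([86, 23, 327]);
translate([1088, 215, 0]) cube([86, 23, 327]);
translate([492, 215, 0]) cube([596, 23, 86]);
translate([492, 215, 241]) cube([596, 23, 86]);


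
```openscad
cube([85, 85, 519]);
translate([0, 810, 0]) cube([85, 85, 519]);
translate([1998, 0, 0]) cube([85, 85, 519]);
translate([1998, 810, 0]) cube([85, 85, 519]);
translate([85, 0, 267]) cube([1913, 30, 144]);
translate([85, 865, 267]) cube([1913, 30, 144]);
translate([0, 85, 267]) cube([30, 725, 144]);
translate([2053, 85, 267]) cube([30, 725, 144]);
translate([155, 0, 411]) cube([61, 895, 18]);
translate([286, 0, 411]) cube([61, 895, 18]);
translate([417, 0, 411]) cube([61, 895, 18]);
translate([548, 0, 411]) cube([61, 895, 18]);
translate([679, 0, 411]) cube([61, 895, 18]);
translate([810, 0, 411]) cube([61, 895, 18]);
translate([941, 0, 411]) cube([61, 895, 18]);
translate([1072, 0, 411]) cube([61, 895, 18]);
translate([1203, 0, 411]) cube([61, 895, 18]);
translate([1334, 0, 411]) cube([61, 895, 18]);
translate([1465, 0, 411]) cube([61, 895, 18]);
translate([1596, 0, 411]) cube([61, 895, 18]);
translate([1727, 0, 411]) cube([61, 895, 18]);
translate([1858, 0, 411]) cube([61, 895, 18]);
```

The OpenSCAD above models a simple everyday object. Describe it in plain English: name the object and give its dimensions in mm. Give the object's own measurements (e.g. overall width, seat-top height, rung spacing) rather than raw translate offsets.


A bed frame 2083 mm long (x) by 895 mm wide (y). Four 85×85 mm corner posts, 519 mm tall, at the corners of the footprint. Four rails of 30 mm thickness and 144 mm height run between adjacent posts with their undersides at z = 267 mm, their outer faces flush with the outside of the frame (the two x-running rails run between the posts' inner faces; the two y-running rails run between the posts' inner faces). 14 slats, each 61 mm wide (x) and 18 mm thick, lie across the top of the two x-running rails, running the full 895 mm width of the frame in y; along x they sit between the end posts with a 70 mm gap after the −x posts and between neighbouring slats, leaving 79 mm before the +x posts.


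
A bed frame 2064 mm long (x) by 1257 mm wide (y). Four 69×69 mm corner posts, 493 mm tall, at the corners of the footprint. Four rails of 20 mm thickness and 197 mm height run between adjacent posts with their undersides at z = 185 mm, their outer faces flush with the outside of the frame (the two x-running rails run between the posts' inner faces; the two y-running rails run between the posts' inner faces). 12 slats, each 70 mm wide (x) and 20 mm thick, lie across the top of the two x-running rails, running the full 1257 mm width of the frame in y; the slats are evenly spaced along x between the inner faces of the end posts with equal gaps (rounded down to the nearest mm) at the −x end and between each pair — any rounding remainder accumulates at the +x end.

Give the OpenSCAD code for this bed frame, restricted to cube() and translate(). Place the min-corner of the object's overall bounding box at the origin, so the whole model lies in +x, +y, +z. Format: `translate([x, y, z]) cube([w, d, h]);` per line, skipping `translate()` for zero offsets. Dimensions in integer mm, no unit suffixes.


cube([69, 69, 493]);
translate([0, 1188, 0]) cube([69, 69, 493]);
translate([1995, 0, 0]) cube([69, 69, 493]);
translate([1995, 1188, 0]) cube([69, 69, 493]);
translate([69, 0, 185]) cube([1926, 20, 197]);
translate([69, 1237, 185]) cube([1926, 20, 197]);
translate([0, 69, 185]) cube([20, 1119, 197]);
translate([2044, 69, 185]) cube([20, 1119, 197]);
translate([152, 0, 382]) cube([70, 1257, 20]);
translate([305, 0, 382]) cube([70, 1257, 20]);
translate([458, 0, 382]) cube([70, 1257, 20]);
translate([611, 0, 382]) cube([70, 1257, 20]);
translate([764, 0, 382]) cube([70, 1257, 20]);
translate([917, 0, 382]) cube([70, 1257, 20]);
translate([1070, 0, 382]) cube([70, 1257, 20]);
translate([1223, 0, 382]) cube([70, 1257, 20]);
translate([1376, 0, 382]) cube([70, 1257, 20]);
translate([1529, 0, 382]) cube([70, 1257, 20]);
translate([1682, 0, 382]) cube([70, 1257, 20]);
translate([1835, 0, 382]) cube([70, 1257, 20]);


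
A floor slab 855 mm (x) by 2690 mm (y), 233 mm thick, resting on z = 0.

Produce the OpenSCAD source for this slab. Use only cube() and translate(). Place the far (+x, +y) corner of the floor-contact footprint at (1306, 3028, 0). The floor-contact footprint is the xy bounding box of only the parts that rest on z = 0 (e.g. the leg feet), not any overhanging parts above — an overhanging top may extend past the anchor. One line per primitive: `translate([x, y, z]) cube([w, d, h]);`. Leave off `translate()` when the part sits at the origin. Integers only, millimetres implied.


translate([451, 338, 0]) cube([855, 2690, 233]);


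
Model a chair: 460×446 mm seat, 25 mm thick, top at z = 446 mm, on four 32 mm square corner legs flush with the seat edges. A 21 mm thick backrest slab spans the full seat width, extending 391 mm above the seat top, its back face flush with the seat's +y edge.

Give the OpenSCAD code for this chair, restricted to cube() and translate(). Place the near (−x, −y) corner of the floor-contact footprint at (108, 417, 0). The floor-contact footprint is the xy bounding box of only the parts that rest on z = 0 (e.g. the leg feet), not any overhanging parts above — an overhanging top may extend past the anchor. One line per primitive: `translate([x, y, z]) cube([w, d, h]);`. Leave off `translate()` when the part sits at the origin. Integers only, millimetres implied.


translate([108, 417, 421]) cube([460, 446, 25]);
translate([108, 417, 0]) cube([32, 32, 421]);
translate([536, 417, 0]) cube([32, 32, 421]);
translate([108, 831, 0]) cube([32, 32, 421]);
translate([536, 831, 0]) cube([32, 32, 421]);
translate([108, 842, 446]) cube([460, 21, 391]);


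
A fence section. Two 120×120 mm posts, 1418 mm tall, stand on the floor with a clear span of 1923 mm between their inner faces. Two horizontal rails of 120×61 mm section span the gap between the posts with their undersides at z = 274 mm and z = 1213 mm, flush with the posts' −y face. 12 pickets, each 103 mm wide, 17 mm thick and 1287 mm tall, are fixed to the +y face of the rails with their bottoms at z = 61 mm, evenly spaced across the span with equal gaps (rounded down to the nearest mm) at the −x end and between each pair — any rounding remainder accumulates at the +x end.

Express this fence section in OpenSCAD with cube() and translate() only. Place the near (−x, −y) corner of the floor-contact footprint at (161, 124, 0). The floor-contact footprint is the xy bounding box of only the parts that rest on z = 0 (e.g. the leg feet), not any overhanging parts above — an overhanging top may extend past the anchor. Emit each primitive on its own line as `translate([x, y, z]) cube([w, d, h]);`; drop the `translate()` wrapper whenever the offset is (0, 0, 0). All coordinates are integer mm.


translate([161, 124, 0]) cube([120, 120, 1418]);
translate([2204, 124, 0]) cube([120, 120, 1418]);
translate([281, 124, 274]) cube([1923, 120, 61]);
translate([281, 124, 1213]) cube([1923, 120, 61]);
translate([333, 244, 61]) cube([103, 17, 1287]);
translate([488, 244, 61]) cube([103, 17, 1287]);
translate([643, 244, 61]) cube([103, 17, 1287]);
translate([798, 244, 61]) cube([103, 17, 1287]);
translate([953, 244, 61]) cube([103, 17, 1287]);
translate([1108, 244, 61]) cube([103, 17, 1287]);
translate([1263, 244, 61]) cube([103, 17, 1287]);
translate([1418, 244, 61]) cube([103, 17, 1287]);
translate([1573, 244, 61]) cube([103, 17, 1287]);
translate([1728, 244, 61]) cube([103, 17, 1287]);
translate([1883, 244, 61]) cube([103, 17, 1287]);
translate([2038, 244, 61]) cube([103, 17, 1287]);
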